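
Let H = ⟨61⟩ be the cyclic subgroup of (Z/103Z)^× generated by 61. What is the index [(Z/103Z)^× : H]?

6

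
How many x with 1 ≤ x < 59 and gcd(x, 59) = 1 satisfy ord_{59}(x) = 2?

1

φ(59) = 59 − 1 = 58 = 2 · 29.
In a cyclic group of order 58, there are φ(d) elements of order d for each divisor d of 58, and zero for non-divisors.
2 | 58, and φ(2) = 2 − 1 = 1.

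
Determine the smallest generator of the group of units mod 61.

2

φ(61) = 61 − 1 = 60 = 2^2 · 3 · 5.
Test candidates g = 2, 3, … against the prime factors q ∈ {2, 3, 5} of φ(61): g is a generator iff g^(60/q) ≢ 1 for every such q.
g = 2: 2^30 ≡ 60; 2^20 ≡ 47; 2^12 ≡ 9 — none is 1, so 2 is a primitive root.
Hence the least primitive root of 61 is 2.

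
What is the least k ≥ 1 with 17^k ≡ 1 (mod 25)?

20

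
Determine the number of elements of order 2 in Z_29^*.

1

φ(29) = 29 − 1 = 28 = 2^2 · 7.
In a cyclic group of order 28, there are φ(d) elements of order d for each divisor d of 28, and zero for non-divisors.
2 | 28, and φ(2) = 2 − 1 = 1.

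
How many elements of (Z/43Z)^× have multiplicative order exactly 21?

φ(43) = 43 − 1 = 42 = 2 · 3 · 7.
(Z/43Z)^× is cyclic (|G| = 42); a cyclic group of order m has exactly φ(d) elements of each order d | m, and none otherwise.
21 = 3 · 7 divides 42, and φ(21) = 12.

12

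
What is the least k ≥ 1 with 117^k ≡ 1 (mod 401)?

400

Since 117 ∈ (Z/401Z)^×, its order divides φ(401) = 401 − 1 = 400 = 2^4 · 5^2.
Divisors of 400: 1, 2, 4, 5, 8, 10, 16, 20, 25, 40, 50, 80, 100, 200, 400.
Check 117^d mod 401 for each divisor in increasing order:
117^1 ≡ 117
117^2 ≡ 55
117^4 ≡ 218
117^5 ≡ 243
117^8 ≡ 206
117^10 ≡ 102
117^16 ≡ 331
117^20 ≡ 379
117^25 ≡ 268
117^40 ≡ 83
117^50 ≡ 45
117^80 ≡ 72
117^100 ≡ 20
117^200 ≡ 400
117^400 ≡ 1
So ord_401(117) = 400.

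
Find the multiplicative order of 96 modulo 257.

256

ord(96) | φ(257) = 257 − 1 = 256 = 2^8.
Divisors of 256: 1, 2, 4, 8, 16, 32, 64, 128, 256.
Check 96^d mod 257 for each divisor in increasing order:
96^1 ≡ 96
96^2 ≡ 221
96^4 ≡ 11
96^8 ≡ 121
96^16 ≡ 249
96^32 ≡ 64
96^64 ≡ 241
96^128 ≡ 256
96^256 ≡ 1
The smallest such exponent is 256, so the order of 96 is 256.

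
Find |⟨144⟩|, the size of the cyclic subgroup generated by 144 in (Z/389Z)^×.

194

ord(144) | φ(389) = 389 − 1 = 388 = 2^2 · 97.
Divisors of 388: 1, 2, 4, 97, 194, 388.
Test each divisor d:
144^1 ≡ 144 (mod 389)
144^2 ≡ 119 (mod 389)
144^4 ≡ 157 (mod 389)
144^97 ≡ 388 (mod 389)
144^194 ≡ 1 (mod 389) ✓
Therefore the multiplicative order of 144 modulo 389 is 194.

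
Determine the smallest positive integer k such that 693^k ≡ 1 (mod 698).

87

Since 693 ∈ (Z/698Z)^×, its order divides φ(698) = φ(2)·φ(349) = 1·348 = 348 = 2^2 · 3 · 29.
Divisors of 348: 1, 2, 3, 4, 6, 12, 29, 58, 87, 116, 174, 348.
Compute 693^d (mod 698) for the divisors d until we hit 1:
693^1 ≡ 693 (mod 698)
693^2 ≡ 25 (mod 698)
693^3 ≡ 573 (mod 698)
693^4 ≡ 625 (mod 698)
693^6 ≡ 269 (mod 698)
693^12 ≡ 467 (mod 698)
693^29 ≡ 471 (mod 698)
693^58 ≡ 575 (mod 698)
693^87 ≡ 1 (mod 698) ✓
The smallest such exponent is 87, so the order of 693 is 87.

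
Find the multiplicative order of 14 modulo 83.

Since 14 ∈ (Z/83Z)^×, its order divides φ(83) = 83 − 1 = 82 = 2 · 41.
Divisors of 82: 1, 2, 41, 82.
Evaluate successive powers at the divisors of 82:
14^1 ≡ 14
14^2 ≡ 30
14^41 ≡ 82
14^82 ≡ 1
Hence ord(14) = 82.

82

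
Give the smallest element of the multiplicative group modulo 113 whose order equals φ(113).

3

φ(113) = 113 − 1 = 112 = 2^4 · 7.
g is a primitive root iff g^(112/q) ≢ 1 (mod 113) for each prime q ∈ {2, 7}.
g = 2: 2^56 ≡ 1 — hits 1, so not a primitive root.
g = 3: 3^56 ≡ 112; 3^16 ≡ 49 — none is 1, so 3 is a primitive root.
So 3 is the smallest generator of (Z/113Z)^×.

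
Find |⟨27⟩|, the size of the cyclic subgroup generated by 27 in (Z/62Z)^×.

10

ord(27) | φ(62) = φ(2)·φ(31) = 1·30 = 30 = 2 · 3 · 5.
Divisors of 30: 1, 2, 3, 5, 6, 10, 15, 30.
Compute 27^d (mod 62) for the divisors d until we hit 1:
27^1 ≡ 27 (mod 62)
27^2 ≡ 47 (mod 62)
27^3 ≡ 29 (mod 62)
27^5 ≡ 61 (mod 62)
27^6 ≡ 35 (mod 62)
27^10 ≡ 1 (mod 62) ✓
Therefore the multiplicative order of 27 modulo 62 is 10.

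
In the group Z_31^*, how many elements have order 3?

2

φ(31) = 31 − 1 = 30 = 2 · 3 · 5.
(Z/31Z)^× is cyclic (|G| = 30); a cyclic group of order m has exactly φ(d) elements of each order d | m, and none otherwise.
3 | 30, and φ(3) = 3 − 1 = 2.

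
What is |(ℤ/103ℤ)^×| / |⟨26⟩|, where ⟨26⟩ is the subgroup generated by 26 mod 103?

2

The order of 26 must divide φ(103) = 103 − 1 = 102 = 2 · 3 · 17.
Divisors of 102: 1, 2, 3, 6, 17, 34, 51, 102.
Compute 26^d (mod 103) for the divisors d until we hit 1:
26^1 ≡ 26 (mod 103)
26^2 ≡ 58 (mod 103)
26^3 ≡ 66 (mod 103)
26^6 ≡ 30 (mod 103)
26^17 ≡ 56 (mod 103)
26^34 ≡ 46 (mod 103)
26^51 ≡ 1 (mod 103) ✓
Thus |⟨26⟩| = ord(26) = 51.
Index = |(Z/103Z)^×| / |⟨26⟩| = 102 / 51 = 2.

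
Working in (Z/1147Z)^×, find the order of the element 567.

45

By Lagrange's theorem, ord_1147(567) divides φ(1147) = φ(31·37) = (31−1)·(37−1) = 30·36 = 1080 = 2^3 · 3^3 · 5.
Divisors of 1080: 1, 2, 3, 4, 5, 6, 8, 9, 10, 12, 15, 18, 20, 24, 27, 30, 36, 40, 45, 54, 60, 72, 90, 108, 120, 135, 180, 216, 270, 360, 540, 1080.
Compute 567^d (mod 1147) for the divisors d until we hit 1:
567^1 ≡ 567 (mod 1147)
567^2 ≡ 329 (mod 1147)
567^3 ≡ 729 (mod 1147)
567^4 ≡ 423 (mod 1147)
567^5 ≡ 118 (mod 1147)
567^6 ≡ 380 (mod 1147)
567^8 ≡ 1144 (mod 1147)
567^9 ≡ 593 (mod 1147)
567^10 ≡ 160 (mod 1147)
567^12 ≡ 1025 (mod 1147)
567^15 ≡ 528 (mod 1147)
567^18 ≡ 667 (mod 1147)
567^20 ≡ 366 (mod 1147)
567^24 ≡ 1120 (mod 1147)
567^27 ≡ 963 (mod 1147)
567^30 ≡ 63 (mod 1147)
567^36 ≡ 1000 (mod 1147)
567^40 ≡ 904 (mod 1147)
567^45 ≡ 1 (mod 1147) ✓
Hence ord(567) = 45.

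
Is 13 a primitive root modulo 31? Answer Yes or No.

Yes

φ(31) = 31 − 1 = 30 = 2 · 3 · 5.
Test 13^(30/q) mod 31 for each prime factor q of 30:
13^15 ≡ 30 (mod 31)  [q = 2: ≢ 1 ✓]
13^10 ≡ 5 (mod 31)  [q = 3: ≢ 1 ✓]
13^6 ≡ 16 (mod 31)  [q = 5: ≢ 1 ✓]
None equal 1, so ord_31(13) = 30: 13 is a primitive root.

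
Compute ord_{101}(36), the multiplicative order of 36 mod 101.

The order of 36 must divide φ(101) = 101 − 1 = 100 = 2^2 · 5^2.
Divisors of 100: 1, 2, 4, 5, 10, 20, 25, 50, 100.
Compute 36^d (mod 101) for the divisors d until we hit 1:
36^1 ≡ 36 (mod 101)
36^2 ≡ 84 (mod 101)
36^4 ≡ 87 (mod 101)
36^5 ≡ 1 (mod 101) ✓
So ord_101(36) = 5.

5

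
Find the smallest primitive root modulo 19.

φ(19) = 19 − 1 = 18 = 2 · 3^2.
Test candidates g = 2, 3, … against the prime factors q ∈ {2, 3} of φ(19): g is a generator iff g^(18/q) ≢ 1 for every such q.
g = 2: 2^9 ≡ 18; 2^6 ≡ 7 — none is 1, so 2 is a primitive root.
So 2 is the smallest generator of (Z/19Z)^×.

2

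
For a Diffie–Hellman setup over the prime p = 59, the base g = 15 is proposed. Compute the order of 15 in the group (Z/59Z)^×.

Since 15 ∈ (Z/59Z)^×, its order divides φ(59) = 59 − 1 = 58 = 2 · 29.
Divisors of 58: 1, 2, 29, 58.
Compute 15^d (mod 59) for the divisors d until we hit 1:
15^1 ≡ 15 (mod 59)
15^2 ≡ 48 (mod 59)
15^29 ≡ 1 (mod 59) ✓
The smallest such exponent is 29, so the order of 15 is 29.

29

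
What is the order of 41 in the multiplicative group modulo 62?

15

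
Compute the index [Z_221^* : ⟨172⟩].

ord(172) | φ(221) = φ(13·17) = (13−1)·(17−1) = 12·16 = 192 = 2^6 · 3.
Divisors of 192: 1, 2, 3, 4, 6, 8, 12, 16, 24, 32, 48, 64, 96, 192.
Check 172^d mod 221 for each divisor in increasing order:
172^1 ≡ 172 (mod 221)
172^2 ≡ 191 (mod 221)
172^3 ≡ 144 (mod 221)
172^4 ≡ 16 (mod 221)
172^6 ≡ 183 (mod 221)
172^8 ≡ 35 (mod 221)
172^12 ≡ 118 (mod 221)
172^16 ≡ 120 (mod 221)
172^24 ≡ 1 (mod 221) ✓
The order of 172 is 24, so the subgroup it generates has 24 elements.
The index is φ(221) / ord(172) = 192 / 24 = 8.

8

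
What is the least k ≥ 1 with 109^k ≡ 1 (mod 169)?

ord(109) | φ(169) = φ(13^2) = 13·(13−1) = 156 = 2^2 · 3 · 13.
Divisors of 156: 1, 2, 3, 4, 6, 12, 13, 26, 39, 52, 78, 156.
Test each divisor d:
109^1 ≡ 109 (mod 169)
109^2 ≡ 51 (mod 169)
109^3 ≡ 151 (mod 169)
109^4 ≡ 66 (mod 169)
109^6 ≡ 155 (mod 169)
109^12 ≡ 27 (mod 169)
109^13 ≡ 70 (mod 169)
109^26 ≡ 168 (mod 169)
109^39 ≡ 99 (mod 169)
109^52 ≡ 1 (mod 169) ✓
Hence ord(109) = 52.

52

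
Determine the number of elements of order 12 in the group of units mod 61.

φ(61) = 61 − 1 = 60 = 2^2 · 3 · 5.
(Z/61Z)^× is cyclic (|G| = 60); a cyclic group of order m has exactly φ(d) elements of each order d | m, and none otherwise.
12 = 2^2 · 3 divides 60, and φ(12) = 4.

4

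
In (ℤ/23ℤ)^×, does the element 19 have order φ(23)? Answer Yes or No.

φ(23) = 23 − 1 = 22 = 2 · 11.
Test 19^(22/q) mod 23 for each prime factor q of 22:
19^11 ≡ 22 (mod 23)  [q = 2: ≢ 1 ✓]
19^2 ≡ 16 (mod 23)  [q = 11: ≢ 1 ✓]
None equal 1, so ord_23(19) = 22: 19 is a primitive root.

Yes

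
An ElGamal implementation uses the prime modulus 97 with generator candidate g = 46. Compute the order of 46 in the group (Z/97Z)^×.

32

Since 46 ∈ (Z/97Z)^×, its order divides φ(97) = 97 − 1 = 96 = 2^5 · 3.
Divisors of 96: 1, 2, 3, 4, 6, 8, 12, 16, 24, 32, 48, 96.
Check 46^d mod 97 for each divisor in increasing order:
46^1 ≡ 46 (mod 97)
46^2 ≡ 79 (mod 97)
46^3 ≡ 45 (mod 97)
46^4 ≡ 33 (mod 97)
46^6 ≡ 85 (mod 97)
46^8 ≡ 22 (mod 97)
46^12 ≡ 47 (mod 97)
46^16 ≡ 96 (mod 97)
46^24 ≡ 75 (mod 97)
46^32 ≡ 1 (mod 97) ✓
The smallest such exponent is 32, so the order of 46 is 32.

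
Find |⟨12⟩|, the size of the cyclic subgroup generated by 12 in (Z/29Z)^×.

4

By Lagrange's theorem, ord_29(12) divides φ(29) = 29 − 1 = 28 = 2^2 · 7.
Divisors of 28: 1, 2, 4, 7, 14, 28.
Evaluate successive powers at the divisors of 28:
12^1 ≡ 12 (mod 29)
12^2 ≡ 28 (mod 29)
12^4 ≡ 1 (mod 29) ✓
So ord_29(12) = 4.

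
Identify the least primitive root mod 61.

2

φ(61) = 61 − 1 = 60 = 2^2 · 3 · 5.
Test candidates g = 2, 3, … against the prime factors q ∈ {2, 3, 5} of φ(61): g is a generator iff g^(60/q) ≢ 1 for every such q.
g = 2: 2^30 ≡ 60; 2^20 ≡ 47; 2^12 ≡ 9 — none is 1, so 2 is a primitive root.
Hence the least primitive root of 61 is 2.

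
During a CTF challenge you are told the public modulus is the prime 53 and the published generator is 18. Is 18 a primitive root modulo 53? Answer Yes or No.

φ(53) = 53 − 1 = 52 = 2^2 · 13.
It suffices to check that the order of 18 is not a proper divisor of 52: compute 18^(52/q) for q ∈ {2, 13}.
18^26 ≡ 52 (mod 53)  [q = 2: ≢ 1 ✓]
18^4 ≡ 36 (mod 53)  [q = 13: ≢ 1 ✓]
All checks pass, so 18 has order 52 and is a primitive root modulo 53.

Yes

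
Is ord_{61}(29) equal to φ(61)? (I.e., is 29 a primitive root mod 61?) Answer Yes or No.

φ(61) = 61 − 1 = 60 = 2^2 · 3 · 5.
Test 29^(60/q) mod 61 for each prime factor q of 60:
29^30 ≡ 60 (mod 61)  [q = 2: ≢ 1 ✓]
29^20 ≡ 13 (mod 61)  [q = 3: ≢ 1 ✓]
29^12 ≡ 1 (mod 61)  [q = 5: ≡ 1 ✗]
29^12 ≡ 1 shows ord(29) | 12, strictly less than φ(61); not a primitive root.

No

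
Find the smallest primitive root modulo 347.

2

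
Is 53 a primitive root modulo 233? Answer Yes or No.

Yes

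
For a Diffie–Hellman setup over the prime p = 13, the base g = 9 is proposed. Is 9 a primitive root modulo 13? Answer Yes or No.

No

φ(13) = 13 − 1 = 12 = 2^2 · 3.
Test 9^(12/q) mod 13 for each prime factor q of 12:
9^6 ≡ 1 (mod 13)  [q = 2: ≡ 1 ✗]
9^4 ≡ 9 (mod 13)  [q = 3: ≢ 1 ✓]
The check at q = 2 fails, so 9 generates a proper subgroup.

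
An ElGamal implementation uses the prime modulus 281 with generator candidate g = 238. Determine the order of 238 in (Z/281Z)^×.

The order of 238 must divide φ(281) = 281 − 1 = 280 = 2^3 · 5 · 7.
Divisors of 280: 1, 2, 4, 5, 7, 8, 10, 14, 20, 28, 35, 40, 56, 70, 140, 280.
Compute 238^d (mod 281) for the divisors d until we hit 1:
238^1 ≡ 238 (mod 281)
238^2 ≡ 163 (mod 281)
238^4 ≡ 155 (mod 281)
238^5 ≡ 79 (mod 281)
238^7 ≡ 232 (mod 281)
238^8 ≡ 140 (mod 281)
238^10 ≡ 59 (mod 281)
238^14 ≡ 153 (mod 281)
238^20 ≡ 109 (mod 281)
238^28 ≡ 86 (mod 281)
238^35 ≡ 1 (mod 281) ✓
Therefore the multiplicative order of 238 modulo 281 is 35.

35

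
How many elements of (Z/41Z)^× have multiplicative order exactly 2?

1

φ(41) = 41 − 1 = 40 = 2^3 · 5.
In a cyclic group of order 40, there are φ(d) elements of order d for each divisor d of 40, and zero for non-divisors.
2 | 40, and φ(2) = 2 − 1 = 1.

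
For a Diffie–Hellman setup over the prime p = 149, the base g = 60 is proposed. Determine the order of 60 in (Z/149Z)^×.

148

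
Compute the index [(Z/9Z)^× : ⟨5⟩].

1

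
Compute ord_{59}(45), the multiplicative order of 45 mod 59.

Since 45 ∈ (Z/59Z)^×, its order divides φ(59) = 59 − 1 = 58 = 2 · 29.
Divisors of 58: 1, 2, 29, 58.
Check 45^d mod 59 for each divisor in increasing order:
45^1 ≡ 45
45^2 ≡ 19
45^29 ≡ 1
Hence ord(45) = 29.

29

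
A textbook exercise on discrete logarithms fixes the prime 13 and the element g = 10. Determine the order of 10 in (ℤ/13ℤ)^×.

The order of 10 must divide φ(13) = 13 − 1 = 12 = 2^2 · 3.
Divisors of 12: 1, 2, 3, 4, 6, 12.
Test each divisor d:
10^1 ≡ 10 (mod 13)
10^2 ≡ 9 (mod 13)
10^3 ≡ 12 (mod 13)
10^4 ≡ 3 (mod 13)
10^6 ≡ 1 (mod 13) ✓
So ord_13(10) = 6.

6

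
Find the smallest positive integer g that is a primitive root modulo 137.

φ(137) = 137 − 1 = 136 = 2^3 · 17.
Test candidates g = 2, 3, … against the prime factors q ∈ {2, 17} of φ(137): g is a generator iff g^(136/q) ≢ 1 for every such q.
g = 2: 2^68 ≡ 1 — hits 1, so not a primitive root.
g = 3: 3^68 ≡ 136; 3^8 ≡ 122 — none is 1, so 3 is a primitive root.
The smallest primitive root modulo 137 is 3.

3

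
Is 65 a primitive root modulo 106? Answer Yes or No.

φ(106) = φ(2)·φ(53) = 1·52 = 52 = 2^2 · 13.
An element g generates (Z/106Z)^× iff g^(52/q) ≢ 1 (mod 106) for each prime q ∈ {2, 13}.
65^26 ≡ 105 (mod 106)  [q = 2: ≢ 1 ✓]
65^4 ≡ 13 (mod 106)  [q = 13: ≢ 1 ✓]
None equal 1, so ord_106(65) = 52: 65 is a primitive root.

Yes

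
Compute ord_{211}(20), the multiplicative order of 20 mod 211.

105

ord(20) | φ(211) = 211 − 1 = 210 = 2 · 3 · 5 · 7.
Divisors of 210: 1, 2, 3, 5, 6, 7, 10, 14, 15, 21, 30, 35, 42, 70, 105, 210.
Test each divisor d:
20^1 ≡ 20 (mod 211)
20^2 ≡ 189 (mod 211)
20^3 ≡ 193 (mod 211)
20^5 ≡ 185 (mod 211)
20^6 ≡ 113 (mod 211)
20^7 ≡ 150 (mod 211)
20^10 ≡ 43 (mod 211)
20^14 ≡ 134 (mod 211)
20^15 ≡ 148 (mod 211)
20^21 ≡ 55 (mod 211)
20^30 ≡ 171 (mod 211)
20^35 ≡ 196 (mod 211)
20^42 ≡ 71 (mod 211)
20^70 ≡ 14 (mod 211)
20^105 ≡ 1 (mod 211) ✓
Hence ord(20) = 105.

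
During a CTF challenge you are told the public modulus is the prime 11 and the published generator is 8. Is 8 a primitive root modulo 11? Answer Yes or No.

Yes

φ(11) = 11 − 1 = 10 = 2 · 5.
An element g generates (Z/11Z)^× iff g^(10/q) ≢ 1 (mod 11) for each prime q ∈ {2, 5}.
8^5 ≡ 10 (mod 11)  [q = 2: ≢ 1 ✓]
8^2 ≡ 9 (mod 11)  [q = 5: ≢ 1 ✓]
All checks pass, so 8 has order 10 and is a primitive root modulo 11.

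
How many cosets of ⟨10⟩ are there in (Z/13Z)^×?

By Lagrange's theorem, ord_13(10) divides φ(13) = 13 − 1 = 12 = 2^2 · 3.
Divisors of 12: 1, 2, 3, 4, 6, 12.
Evaluate successive powers at the divisors of 12:
10^1 ≡ 10 (mod 13)
10^2 ≡ 9 (mod 13)
10^3 ≡ 12 (mod 13)
10^4 ≡ 3 (mod 13)
10^6 ≡ 1 (mod 13) ✓
Thus |⟨10⟩| = ord(10) = 6.
[(Z/13Z)^× : ⟨10⟩] = 12/6 = 2.

2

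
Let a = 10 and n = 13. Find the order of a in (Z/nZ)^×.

The order of 10 must divide φ(13) = 13 − 1 = 12 = 2^2 · 3.
Divisors of 12: 1, 2, 3, 4, 6, 12.
Test each divisor d:
10^1 ≡ 10
10^2 ≡ 9
10^3 ≡ 12
10^4 ≡ 3
10^6 ≡ 1
So ord_13(10) = 6.

6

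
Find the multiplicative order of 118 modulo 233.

ord(118) | φ(233) = 233 − 1 = 232 = 2^3 · 29.
Divisors of 232: 1, 2, 4, 8, 29, 58, 116, 232.
Check 118^d mod 233 for each divisor in increasing order:
118^1 ≡ 118 (mod 233)
118^2 ≡ 177 (mod 233)
118^4 ≡ 107 (mod 233)
118^8 ≡ 32 (mod 233)
118^29 ≡ 221 (mod 233)
118^58 ≡ 144 (mod 233)
118^116 ≡ 232 (mod 233)
118^232 ≡ 1 (mod 233) ✓
The smallest such exponent is 232, so the order of 118 is 232.

232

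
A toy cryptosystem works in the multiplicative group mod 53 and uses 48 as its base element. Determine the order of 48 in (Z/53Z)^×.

By Lagrange's theorem, ord_53(48) divides φ(53) = 53 − 1 = 52 = 2^2 · 13.
Divisors of 52: 1, 2, 4, 13, 26, 52.
Evaluate successive powers at the divisors of 52:
48^1 ≡ 48 (mod 53)
48^2 ≡ 25 (mod 53)
48^4 ≡ 42 (mod 53)
48^13 ≡ 30 (mod 53)
48^26 ≡ 52 (mod 53)
48^52 ≡ 1 (mod 53) ✓
Hence ord(48) = 52.

52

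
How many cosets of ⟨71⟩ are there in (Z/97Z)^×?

1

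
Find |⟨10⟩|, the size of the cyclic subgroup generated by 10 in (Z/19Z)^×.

18

By Lagrange's theorem, ord_19(10) divides φ(19) = 19 − 1 = 18 = 2 · 3^2.
Divisors of 18: 1, 2, 3, 6, 9, 18.
Check 10^d mod 19 for each divisor in increasing order:
10^1 ≡ 10 (mod 19)
10^2 ≡ 5 (mod 19)
10^3 ≡ 12 (mod 19)
10^6 ≡ 11 (mod 19)
10^9 ≡ 18 (mod 19)
10^18 ≡ 1 (mod 19) ✓
So ord_19(10) = 18.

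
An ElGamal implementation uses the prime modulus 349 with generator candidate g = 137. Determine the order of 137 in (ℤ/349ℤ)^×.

348

Since 137 ∈ (Z/349Z)^×, its order divides φ(349) = 349 − 1 = 348 = 2^2 · 3 · 29.
Divisors of 348: 1, 2, 3, 4, 6, 12, 29, 58, 87, 116, 174, 348.
Test each divisor d:
137^1 ≡ 137 (mod 349)
137^2 ≡ 272 (mod 349)
137^3 ≡ 270 (mod 349)
137^4 ≡ 345 (mod 349)
137^6 ≡ 308 (mod 349)
137^12 ≡ 285 (mod 349)
137^29 ≡ 160 (mod 349)
137^58 ≡ 123 (mod 349)
137^87 ≡ 136 (mod 349)
137^116 ≡ 122 (mod 349)
137^174 ≡ 348 (mod 349)
137^348 ≡ 1 (mod 349) ✓
Hence ord(137) = 348.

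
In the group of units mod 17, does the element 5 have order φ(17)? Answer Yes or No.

Yes

φ(17) = 17 − 1 = 16 = 2^4.
An element g generates (Z/17Z)^× iff g^(16/q) ≢ 1 (mod 17) for each prime q ∈ {2}.
5^8 ≡ 16 (mod 17)  [q = 2: ≢ 1 ✓]
Every test exponent gives a nontrivial residue, hence 5 generates the full group.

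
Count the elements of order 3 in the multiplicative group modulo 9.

2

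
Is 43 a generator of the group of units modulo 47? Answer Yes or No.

φ(47) = 47 − 1 = 46 = 2 · 23.
Test 43^(46/q) mod 47 for each prime factor q of 46:
43^23 ≡ 46 (mod 47)  [q = 2: ≢ 1 ✓]
43^2 ≡ 16 (mod 47)  [q = 23: ≢ 1 ✓]
All checks pass, so 43 has order 46 and is a primitive root modulo 47.

Yes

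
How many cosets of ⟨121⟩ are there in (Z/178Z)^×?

ord(121) | φ(178) = φ(2)·φ(89) = 1·88 = 88 = 2^3 · 11.
Divisors of 88: 1, 2, 4, 8, 11, 22, 44, 88.
Evaluate successive powers at the divisors of 88:
121^1 ≡ 121 (mod 178)
121^2 ≡ 45 (mod 178)
121^4 ≡ 67 (mod 178)
121^8 ≡ 39 (mod 178)
121^11 ≡ 1 (mod 178) ✓
The order of 121 is 11, so the subgroup it generates has 11 elements.
Index = |(Z/178Z)^×| / |⟨121⟩| = 88 / 11 = 8.

8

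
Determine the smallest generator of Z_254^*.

3

φ(254) = φ(2)·φ(127) = 1·126 = 126 = 2 · 3^2 · 7.
g is a primitive root iff g^(126/q) ≢ 1 (mod 254) for each prime q ∈ {2, 3, 7}.
g = 2: gcd(2, 254) = 2 > 1, not a unit — skip.
g = 3: 3^63 ≡ 253; 3^42 ≡ 107; 3^18 ≡ 131 — none is 1, so 3 is a primitive root.
The smallest primitive root modulo 254 is 3.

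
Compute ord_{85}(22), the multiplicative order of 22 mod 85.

By Lagrange's theorem, ord_85(22) divides φ(85) = φ(5·17) = (5−1)·(17−1) = 4·16 = 64 = 2^6.
Divisors of 64: 1, 2, 4, 8, 16, 32, 64.
Check 22^d mod 85 for each divisor in increasing order:
22^1 ≡ 22 (mod 85)
22^2 ≡ 59 (mod 85)
22^4 ≡ 81 (mod 85)
22^8 ≡ 16 (mod 85)
22^16 ≡ 1 (mod 85) ✓
The smallest such exponent is 16, so the order of 22 is 16.

16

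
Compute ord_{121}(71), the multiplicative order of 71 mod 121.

Since 71 ∈ (Z/121Z)^×, its order divides φ(121) = φ(11^2) = 11·(11−1) = 110 = 2 · 5 · 11.
Divisors of 110: 1, 2, 5, 10, 11, 22, 55, 110.
Check 71^d mod 121 for each divisor in increasing order:
71^1 ≡ 71 (mod 121)
71^2 ≡ 80 (mod 121)
71^5 ≡ 45 (mod 121)
71^10 ≡ 89 (mod 121)
71^11 ≡ 27 (mod 121)
71^22 ≡ 3 (mod 121)
71^55 ≡ 1 (mod 121) ✓
Therefore the multiplicative order of 71 modulo 121 is 55.

55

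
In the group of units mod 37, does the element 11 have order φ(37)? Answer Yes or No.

φ(37) = 37 − 1 = 36 = 2^2 · 3^2.
11 is a primitive root mod 37 iff 11^(φ(37)/q) ≢ 1 for every prime q | φ(37), i.e. q ∈ {2, 3}.
11^18 ≡ 1 (mod 37)  [q = 2: ≡ 1 ✗]
11^12 ≡ 1 (mod 37)  [q = 3: ≡ 1 ✗]
The check at q = 2 fails, so 11 generates a proper subgroup.

No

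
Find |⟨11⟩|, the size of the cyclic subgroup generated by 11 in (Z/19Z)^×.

3

Since 11 ∈ (Z/19Z)^×, its order divides φ(19) = 19 − 1 = 18 = 2 · 3^2.
Divisors of 18: 1, 2, 3, 6, 9, 18.
Compute 11^d (mod 19) for the divisors d until we hit 1:
11^1 ≡ 11 (mod 19)
11^2 ≡ 7 (mod 19)
11^3 ≡ 1 (mod 19) ✓
Hence ord(11) = 3.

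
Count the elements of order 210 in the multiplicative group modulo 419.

0

φ(419) = 419 − 1 = 418 = 2 · 11 · 19.
(Z/419Z)^× is cyclic (|G| = 418); a cyclic group of order m has exactly φ(d) elements of each order d | m, and none otherwise.
210 does not divide 418, so no element of (Z/419Z)^× has order 210.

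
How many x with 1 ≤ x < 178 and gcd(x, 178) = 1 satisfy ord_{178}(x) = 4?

2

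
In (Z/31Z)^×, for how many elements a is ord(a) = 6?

2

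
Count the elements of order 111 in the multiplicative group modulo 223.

72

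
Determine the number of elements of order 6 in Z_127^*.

2

φ(127) = 127 − 1 = 126 = 2 · 3^2 · 7.
In a cyclic group of order 126, there are φ(d) elements of order d for each divisor d of 126, and zero for non-divisors.
6 = 2 · 3 divides 126, and φ(6) = 2.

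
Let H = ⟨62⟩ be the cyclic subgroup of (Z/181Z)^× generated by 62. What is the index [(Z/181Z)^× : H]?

ord(62) | φ(181) = 181 − 1 = 180 = 2^2 · 3^2 · 5.
Divisors of 180: 1, 2, 3, 4, 5, 6, 9, 10, 12, 15, 18, 20, 30, 36, 45, 60, 90, 180.
Test each divisor d:
62^1 ≡ 62
62^2 ≡ 43
62^3 ≡ 132
62^4 ≡ 39
62^5 ≡ 65
62^6 ≡ 48
62^9 ≡ 1
Thus |⟨62⟩| = ord(62) = 9.
Index = |(Z/181Z)^×| / |⟨62⟩| = 180 / 9 = 20.

20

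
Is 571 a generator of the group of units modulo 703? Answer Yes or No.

703 = 19 · 37 is a product of two distinct odd primes, so (Z/703Z)^× ≅ (Z/19Z)^× × (Z/37Z)^× is not cyclic.
No primitive root modulo 703 exists; in particular 571 is not one.

No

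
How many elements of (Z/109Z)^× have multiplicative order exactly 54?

18

φ(109) = 109 − 1 = 108 = 2^2 · 3^3.
In a cyclic group of order 108, there are φ(d) elements of order d for each divisor d of 108, and zero for non-divisors.
54 = 2 · 3^3 divides 108, and φ(54) = 18.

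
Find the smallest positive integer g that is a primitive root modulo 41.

6

φ(41) = 41 − 1 = 40 = 2^3 · 5.
Test candidates g = 2, 3, … against the prime factors q ∈ {2, 5} of φ(41): g is a generator iff g^(40/q) ≢ 1 for every such q.
g = 2: 2^20 ≡ 1 — hits 1, so not a primitive root.
g = 3: 3^20 ≡ 40; 3^8 ≡ 1 — hits 1, so not a primitive root.
g = 4: 4^20 ≡ 1 — hits 1, so not a primitive root.
g = 5: 5^20 ≡ 1 — hits 1, so not a primitive root.
g = 6: 6^20 ≡ 40; 6^8 ≡ 10 — none is 1, so 6 is a primitive root.
Hence the least primitive root of 41 is 6.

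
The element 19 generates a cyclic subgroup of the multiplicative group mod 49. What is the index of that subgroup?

Since 19 ∈ (Z/49Z)^×, its order divides φ(49) = φ(7^2) = 7·(7−1) = 42 = 2 · 3 · 7.
Divisors of 42: 1, 2, 3, 6, 7, 14, 21, 42.
Check 19^d mod 49 for each divisor in increasing order:
19^1 ≡ 19 (mod 49)
19^2 ≡ 18 (mod 49)
19^3 ≡ 48 (mod 49)
19^6 ≡ 1 (mod 49) ✓
The order of 19 is 6, so the subgroup it generates has 6 elements.
[(Z/49Z)^× : ⟨19⟩] = 42/6 = 7.

7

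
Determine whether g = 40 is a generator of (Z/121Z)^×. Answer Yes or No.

No

φ(121) = φ(11^2) = 11·(11−1) = 110 = 2 · 5 · 11.
Test 40^(110/q) mod 121 for each prime factor q of 110:
40^55 ≡ 120 (mod 121)  [q = 2: ≢ 1 ✓]
40^22 ≡ 27 (mod 121)  [q = 5: ≢ 1 ✓]
40^10 ≡ 1 (mod 121)  [q = 11: ≡ 1 ✗]
40^10 ≡ 1 shows ord(40) | 10, strictly less than φ(121); not a primitive root.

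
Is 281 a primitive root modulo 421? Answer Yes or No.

φ(421) = 421 − 1 = 420 = 2^2 · 3 · 5 · 7.
Test 281^(420/q) mod 421 for each prime factor q of 420:
281^210 ≡ 1 (mod 421)  [q = 2: ≡ 1 ✗]
281^140 ≡ 400 (mod 421)  [q = 3: ≢ 1 ✓]
281^84 ≡ 279 (mod 421)  [q = 5: ≢ 1 ✓]
281^60 ≡ 75 (mod 421)  [q = 7: ≢ 1 ✓]
281^210 ≡ 1 shows ord(281) | 210, strictly less than φ(421); not a primitive root.

No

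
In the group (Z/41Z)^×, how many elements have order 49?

φ(41) = 41 − 1 = 40 = 2^3 · 5.
(Z/41Z)^× is cyclic (|G| = 40); a cyclic group of order m has exactly φ(d) elements of each order d | m, and none otherwise.
49 does not divide 40, so no element of (Z/41Z)^× has order 49.

0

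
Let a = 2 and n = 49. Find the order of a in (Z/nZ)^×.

By Lagrange's theorem, ord_49(2) divides φ(49) = φ(7^2) = 7·(7−1) = 42 = 2 · 3 · 7.
Divisors of 42: 1, 2, 3, 6, 7, 14, 21, 42.
Test each divisor d:
2^1 ≡ 2 (mod 49)
2^2 ≡ 4 (mod 49)
2^3 ≡ 8 (mod 49)
2^6 ≡ 15 (mod 49)
2^7 ≡ 30 (mod 49)
2^14 ≡ 18 (mod 49)
2^21 ≡ 1 (mod 49) ✓
The smallest such exponent is 21, so the order of 2 is 21.

21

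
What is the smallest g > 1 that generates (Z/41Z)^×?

φ(41) = 41 − 1 = 40 = 2^3 · 5.
Test candidates g = 2, 3, … against the prime factors q ∈ {2, 5} of φ(41): g is a generator iff g^(40/q) ≢ 1 for every such q.
g = 2: 2^20 ≡ 1 — hits 1, so not a primitive root.
g = 3: 3^20 ≡ 40; 3^8 ≡ 1 — hits 1, so not a primitive root.
g = 4: 4^20 ≡ 1 — hits 1, so not a primitive root.
g = 5: 5^20 ≡ 1 — hits 1, so not a primitive root.
g = 6: 6^20 ≡ 40; 6^8 ≡ 10 — none is 1, so 6 is a primitive root.
Hence the least primitive root of 41 is 6.

6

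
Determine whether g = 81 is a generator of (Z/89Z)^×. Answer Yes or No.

No

φ(89) = 89 − 1 = 88 = 2^3 · 11.
An element g generates (Z/89Z)^× iff g^(88/q) ≢ 1 (mod 89) for each prime q ∈ {2, 11}.
81^44 ≡ 1 (mod 89)  [q = 2: ≡ 1 ✗]
81^8 ≡ 4 (mod 89)  [q = 11: ≢ 1 ✓]
Since 81^44 ≡ 1, the order of 81 divides 44 < 88, so 81 is not a primitive root.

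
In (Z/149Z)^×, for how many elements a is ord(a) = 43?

φ(149) = 149 − 1 = 148 = 2^2 · 37.
(Z/149Z)^× is cyclic (|G| = 148); a cyclic group of order m has exactly φ(d) elements of each order d | m, and none otherwise.
43 does not divide 148, so no element of (Z/149Z)^× has order 43.

0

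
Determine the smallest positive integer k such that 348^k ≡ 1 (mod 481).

The order of 348 must divide φ(481) = φ(13·37) = (13−1)·(37−1) = 12·36 = 432 = 2^4 · 3^3.
Divisors of 432: 1, 2, 3, 4, 6, 8, 9, 12, 16, 18, 24, 27, 36, 48, 54, 72, 108, 144, 216, 432.
Evaluate successive powers at the divisors of 432:
348^1 ≡ 348
348^2 ≡ 373
348^3 ≡ 415
348^4 ≡ 120
348^6 ≡ 27
348^8 ≡ 451
348^9 ≡ 142
348^12 ≡ 248
348^16 ≡ 419
348^18 ≡ 443
348^24 ≡ 417
348^27 ≡ 376
348^36 ≡ 1
So ord_481(348) = 36.

36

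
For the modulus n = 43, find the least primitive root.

3

φ(43) = 43 − 1 = 42 = 2 · 3 · 7.
g is a primitive root iff g^(42/q) ≢ 1 (mod 43) for each prime q ∈ {2, 3, 7}.
g = 2: 2^21 ≡ 42; 2^14 ≡ 1 — hits 1, so not a primitive root.
g = 3: 3^21 ≡ 42; 3^14 ≡ 36; 3^6 ≡ 41 — none is 1, so 3 is a primitive root.
The smallest primitive root modulo 43 is 3.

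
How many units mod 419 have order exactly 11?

10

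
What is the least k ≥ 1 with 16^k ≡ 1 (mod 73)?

The order of 16 must divide φ(73) = 73 − 1 = 72 = 2^3 · 3^2.
Divisors of 72: 1, 2, 3, 4, 6, 8, 9, 12, 18, 24, 36, 72.
Compute 16^d (mod 73) for the divisors d until we hit 1:
16^1 ≡ 16 (mod 73)
16^2 ≡ 37 (mod 73)
16^3 ≡ 8 (mod 73)
16^4 ≡ 55 (mod 73)
16^6 ≡ 64 (mod 73)
16^8 ≡ 32 (mod 73)
16^9 ≡ 1 (mod 73) ✓
Therefore the multiplicative order of 16 modulo 73 is 9.

9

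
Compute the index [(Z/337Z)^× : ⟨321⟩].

8

By Lagrange's theorem, ord_337(321) divides φ(337) = 337 − 1 = 336 = 2^4 · 3 · 7.
Divisors of 336: 1, 2, 3, 4, 6, 7, 8, 12, 14, 16, 21, 24, 28, 42, 48, 56, 84, 112, 168, 336.
Test each divisor d:
321^1 ≡ 321 (mod 337)
321^2 ≡ 256 (mod 337)
321^3 ≡ 285 (mod 337)
321^4 ≡ 158 (mod 337)
321^6 ≡ 8 (mod 337)
321^7 ≡ 209 (mod 337)
321^8 ≡ 26 (mod 337)
321^12 ≡ 64 (mod 337)
321^14 ≡ 208 (mod 337)
321^16 ≡ 2 (mod 337)
321^21 ≡ 336 (mod 337)
321^24 ≡ 52 (mod 337)
321^28 ≡ 128 (mod 337)
321^42 ≡ 1 (mod 337) ✓
The order of 321 is 42, so the subgroup it generates has 42 elements.
[(Z/337Z)^× : ⟨321⟩] = 336/42 = 8.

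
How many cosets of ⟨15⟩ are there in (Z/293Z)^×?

2

Since 15 ∈ (Z/293Z)^×, its order divides φ(293) = 293 − 1 = 292 = 2^2 · 73.
Divisors of 292: 1, 2, 4, 73, 146, 292.
Test each divisor d:
15^1 ≡ 15 (mod 293)
15^2 ≡ 225 (mod 293)
15^4 ≡ 229 (mod 293)
15^73 ≡ 292 (mod 293)
15^146 ≡ 1 (mod 293) ✓
So ord_293(15) = 146, hence |⟨15⟩| = 146.
Index = |(Z/293Z)^×| / |⟨15⟩| = 292 / 146 = 2.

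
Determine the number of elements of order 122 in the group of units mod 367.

φ(367) = 367 − 1 = 366 = 2 · 3 · 61.
In a cyclic group of order 366, there are φ(d) elements of order d for each divisor d of 366, and zero for non-divisors.
122 = 2 · 61 divides 366, and φ(122) = 60.

60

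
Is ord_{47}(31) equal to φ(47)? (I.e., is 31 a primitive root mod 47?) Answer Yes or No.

φ(47) = 47 − 1 = 46 = 2 · 23.
An element g generates (Z/47Z)^× iff g^(46/q) ≢ 1 (mod 47) for each prime q ∈ {2, 23}.
31^23 ≡ 46 (mod 47)  [q = 2: ≢ 1 ✓]
31^2 ≡ 21 (mod 47)  [q = 23: ≢ 1 ✓]
Every test exponent gives a nontrivial residue, hence 31 generates the full group.

Yes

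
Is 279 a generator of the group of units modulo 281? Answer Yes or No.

No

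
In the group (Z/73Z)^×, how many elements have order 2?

φ(73) = 73 − 1 = 72 = 2^3 · 3^2.
Since (Z/73Z)^× is cyclic of order 72, the number of elements of order d is φ(d) when d | 72 and 0 otherwise.
2 | 72, and φ(2) = 2 − 1 = 1.

1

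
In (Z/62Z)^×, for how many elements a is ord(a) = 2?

1

φ(62) = φ(2)·φ(31) = 1·30 = 30 = 2 · 3 · 5.
In a cyclic group of order 30, there are φ(d) elements of order d for each divisor d of 30, and zero for non-divisors.
2 | 30, and φ(2) = 2 − 1 = 1.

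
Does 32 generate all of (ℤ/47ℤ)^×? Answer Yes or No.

No

φ(47) = 47 − 1 = 46 = 2 · 23.
Test 32^(46/q) mod 47 for each prime factor q of 46:
32^23 ≡ 1 (mod 47)  [q = 2: ≡ 1 ✗]
32^2 ≡ 37 (mod 47)  [q = 23: ≢ 1 ✓]
32^23 ≡ 1 shows ord(32) | 23, strictly less than φ(47); not a primitive root.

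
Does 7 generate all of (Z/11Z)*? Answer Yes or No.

Yes

φ(11) = 11 − 1 = 10 = 2 · 5.
It suffices to check that the order of 7 is not a proper divisor of 10: compute 7^(10/q) for q ∈ {2, 5}.
7^5 ≡ 10 (mod 11)  [q = 2: ≢ 1 ✓]
7^2 ≡ 5 (mod 11)  [q = 5: ≢ 1 ✓]
Every test exponent gives a nontrivial residue, hence 7 generates the full group.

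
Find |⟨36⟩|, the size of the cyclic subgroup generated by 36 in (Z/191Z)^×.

19

ord(36) | φ(191) = 191 − 1 = 190 = 2 · 5 · 19.
Divisors of 190: 1, 2, 5, 10, 19, 38, 95, 190.
Check 36^d mod 191 for each divisor in increasing order:
36^1 ≡ 36 (mod 191)
36^2 ≡ 150 (mod 191)
36^5 ≡ 160 (mod 191)
36^10 ≡ 6 (mod 191)
36^19 ≡ 1 (mod 191) ✓
Therefore the multiplicative order of 36 modulo 191 is 19.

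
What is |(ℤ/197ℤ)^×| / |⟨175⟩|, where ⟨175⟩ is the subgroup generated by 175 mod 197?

4

The order of 175 must divide φ(197) = 197 − 1 = 196 = 2^2 · 7^2.
Divisors of 196: 1, 2, 4, 7, 14, 28, 49, 98, 196.
Check 175^d mod 197 for each divisor in increasing order:
175^1 ≡ 175 (mod 197)
175^2 ≡ 90 (mod 197)
175^4 ≡ 23 (mod 197)
175^7 ≡ 164 (mod 197)
175^14 ≡ 104 (mod 197)
175^28 ≡ 178 (mod 197)
175^49 ≡ 1 (mod 197) ✓
Thus |⟨175⟩| = ord(175) = 49.
Index = |(Z/197Z)^×| / |⟨175⟩| = 196 / 49 = 4.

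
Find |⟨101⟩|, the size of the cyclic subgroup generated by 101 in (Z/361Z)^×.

Since 101 ∈ (Z/361Z)^×, its order divides φ(361) = φ(19^2) = 19·(19−1) = 342 = 2 · 3^2 · 19.
Divisors of 342: 1, 2, 3, 6, 9, 18, 19, 38, 57, 114, 171, 342.
Evaluate successive powers at the divisors of 342:
101^1 ≡ 101 (mod 361)
101^2 ≡ 93 (mod 361)
101^3 ≡ 7 (mod 361)
101^6 ≡ 49 (mod 361)
101^9 ≡ 343 (mod 361)
101^18 ≡ 324 (mod 361)
101^19 ≡ 234 (mod 361)
101^38 ≡ 245 (mod 361)
101^57 ≡ 292 (mod 361)
101^114 ≡ 68 (mod 361)
101^171 ≡ 1 (mod 361) ✓
Therefore the multiplicative order of 101 modulo 361 is 171.

171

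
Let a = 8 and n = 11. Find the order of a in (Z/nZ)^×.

10

The order of 8 must divide φ(11) = 11 − 1 = 10 = 2 · 5.
Divisors of 10: 1, 2, 5, 10.
Compute 8^d (mod 11) for the divisors d until we hit 1:
8^1 ≡ 8
8^2 ≡ 9
8^5 ≡ 10
8^10 ≡ 1
Therefore the multiplicative order of 8 modulo 11 is 10.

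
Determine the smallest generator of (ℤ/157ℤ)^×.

5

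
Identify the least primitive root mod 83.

2

φ(83) = 83 − 1 = 82 = 2 · 41.
Test candidates g = 2, 3, … against the prime factors q ∈ {2, 41} of φ(83): g is a generator iff g^(82/q) ≢ 1 for every such q.
g = 2: 2^41 ≡ 82; 2^2 ≡ 4 — none is 1, so 2 is a primitive root.
The smallest primitive root modulo 83 is 2.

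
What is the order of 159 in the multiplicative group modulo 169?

ord(159) | φ(169) = φ(13^2) = 13·(13−1) = 156 = 2^2 · 3 · 13.
Divisors of 156: 1, 2, 3, 4, 6, 12, 13, 26, 39, 52, 78, 156.
Compute 159^d (mod 169) for the divisors d until we hit 1:
159^1 ≡ 159 (mod 169)
159^2 ≡ 100 (mod 169)
159^3 ≡ 14 (mod 169)
159^4 ≡ 29 (mod 169)
159^6 ≡ 27 (mod 169)
159^12 ≡ 53 (mod 169)
159^13 ≡ 146 (mod 169)
159^26 ≡ 22 (mod 169)
159^39 ≡ 1 (mod 169) ✓
The smallest such exponent is 39, so the order of 159 is 39.

39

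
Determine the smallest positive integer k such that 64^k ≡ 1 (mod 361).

57

ord(64) | φ(361) = φ(19^2) = 19·(19−1) = 342 = 2 · 3^2 · 19.
Divisors of 342: 1, 2, 3, 6, 9, 18, 19, 38, 57, 114, 171, 342.
Test each divisor d:
64^1 ≡ 64 (mod 361)
64^2 ≡ 125 (mod 361)
64^3 ≡ 58 (mod 361)
64^6 ≡ 115 (mod 361)
64^9 ≡ 172 (mod 361)
64^18 ≡ 343 (mod 361)
64^19 ≡ 292 (mod 361)
64^38 ≡ 68 (mod 361)
64^57 ≡ 1 (mod 361) ✓
So ord_361(64) = 57.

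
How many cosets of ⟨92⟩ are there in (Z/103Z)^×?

ord(92) | φ(103) = 103 − 1 = 102 = 2 · 3 · 17.
Divisors of 102: 1, 2, 3, 6, 17, 34, 51, 102.
Evaluate successive powers at the divisors of 102:
92^1 ≡ 92 (mod 103)
92^2 ≡ 18 (mod 103)
92^3 ≡ 8 (mod 103)
92^6 ≡ 64 (mod 103)
92^17 ≡ 46 (mod 103)
92^34 ≡ 56 (mod 103)
92^51 ≡ 1 (mod 103) ✓
The order of 92 is 51, so the subgroup it generates has 51 elements.
[(Z/103Z)^× : ⟨92⟩] = 102/51 = 2.

2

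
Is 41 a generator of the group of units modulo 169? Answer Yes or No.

Yes

φ(169) = φ(13^2) = 13·(13−1) = 156 = 2^2 · 3 · 13.
Test 41^(156/q) mod 169 for each prime factor q of 156:
41^78 ≡ 168 (mod 169)  [q = 2: ≢ 1 ✓]
41^52 ≡ 146 (mod 169)  [q = 3: ≢ 1 ✓]
41^12 ≡ 105 (mod 169)  [q = 13: ≢ 1 ✓]
Every test exponent gives a nontrivial residue, hence 41 generates the full group.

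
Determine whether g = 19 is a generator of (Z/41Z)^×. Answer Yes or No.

φ(41) = 41 − 1 = 40 = 2^3 · 5.
19 is a primitive root mod 41 iff 19^(φ(41)/q) ≢ 1 for every prime q | φ(41), i.e. q ∈ {2, 5}.
19^20 ≡ 40 (mod 41)  [q = 2: ≢ 1 ✓]
19^8 ≡ 37 (mod 41)  [q = 5: ≢ 1 ✓]
None equal 1, so ord_41(19) = 40: 19 is a primitive root.

Yes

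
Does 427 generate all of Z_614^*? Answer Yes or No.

Yes

φ(614) = φ(2)·φ(307) = 1·306 = 306 = 2 · 3^2 · 17.
Test 427^(306/q) mod 614 for each prime factor q of 306:
427^153 ≡ 613 (mod 614)  [q = 2: ≢ 1 ✓]
427^102 ≡ 289 (mod 614)  [q = 3: ≢ 1 ✓]
427^18 ≡ 409 (mod 614)  [q = 17: ≢ 1 ✓]
None equal 1, so ord_614(427) = 306: 427 is a primitive root.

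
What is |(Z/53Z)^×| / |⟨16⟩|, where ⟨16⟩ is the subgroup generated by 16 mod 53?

Since 16 ∈ (Z/53Z)^×, its order divides φ(53) = 53 − 1 = 52 = 2^2 · 13.
Divisors of 52: 1, 2, 4, 13, 26, 52.
Test each divisor d:
16^1 ≡ 16
16^2 ≡ 44
16^4 ≡ 28
16^13 ≡ 1
Thus |⟨16⟩| = ord(16) = 13.
The index is φ(53) / ord(16) = 52 / 13 = 4.

4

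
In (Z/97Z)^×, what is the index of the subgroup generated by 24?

4

ord(24) | φ(97) = 97 − 1 = 96 = 2^5 · 3.
Divisors of 96: 1, 2, 3, 4, 6, 8, 12, 16, 24, 32, 48, 96.
Check 24^d mod 97 for each divisor in increasing order:
24^1 ≡ 24 (mod 97)
24^2 ≡ 91 (mod 97)
24^3 ≡ 50 (mod 97)
24^4 ≡ 36 (mod 97)
24^6 ≡ 75 (mod 97)
24^8 ≡ 35 (mod 97)
24^12 ≡ 96 (mod 97)
24^16 ≡ 61 (mod 97)
24^24 ≡ 1 (mod 97) ✓
Thus |⟨24⟩| = ord(24) = 24.
Index = |(Z/97Z)^×| / |⟨24⟩| = 96 / 24 = 4.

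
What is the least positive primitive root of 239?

φ(239) = 239 − 1 = 238 = 2 · 7 · 17.
g is a primitive root iff g^(238/q) ≢ 1 (mod 239) for each prime q ∈ {2, 7, 17}.
g = 2: 2^119 ≡ 1 — hits 1, so not a primitive root.
g = 3: 3^119 ≡ 1 — hits 1, so not a primitive root.
g = 4: 4^119 ≡ 1 — hits 1, so not a primitive root.
g = 5: 5^119 ≡ 1 — hits 1, so not a primitive root.
g = 6: 6^119 ≡ 1 — hits 1, so not a primitive root.
g = 7: 7^119 ≡ 238; 7^34 ≡ 24; 7^14 ≡ 211 — none is 1, so 7 is a primitive root.
The smallest primitive root modulo 239 is 7.

7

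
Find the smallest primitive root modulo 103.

φ(103) = 103 − 1 = 102 = 2 · 3 · 17.
g is a primitive root iff g^(102/q) ≢ 1 (mod 103) for each prime q ∈ {2, 3, 17}.
g = 2: 2^51 ≡ 1 — hits 1, so not a primitive root.
g = 3: 3^51 ≡ 102; 3^34 ≡ 1 — hits 1, so not a primitive root.
g = 4: 4^51 ≡ 1 — hits 1, so not a primitive root.
g = 5: 5^51 ≡ 102; 5^34 ≡ 56; 5^6 ≡ 72 — none is 1, so 5 is a primitive root.
The smallest primitive root modulo 103 is 5.

5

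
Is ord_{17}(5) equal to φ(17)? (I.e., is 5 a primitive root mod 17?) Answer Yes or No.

φ(17) = 17 − 1 = 16 = 2^4.
It suffices to check that the order of 5 is not a proper divisor of 16: compute 5^(16/q) for q ∈ {2}.
5^8 ≡ 16 (mod 17)  [q = 2: ≢ 1 ✓]
All checks pass, so 5 has order 16 and is a primitive root modulo 17.

Yes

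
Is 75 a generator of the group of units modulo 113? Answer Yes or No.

Yes

φ(113) = 113 − 1 = 112 = 2^4 · 7.
Test 75^(112/q) mod 113 for each prime factor q of 112:
75^56 ≡ 112 (mod 113)  [q = 2: ≢ 1 ✓]
75^16 ≡ 30 (mod 113)  [q = 7: ≢ 1 ✓]
All checks pass, so 75 has order 112 and is a primitive root modulo 113.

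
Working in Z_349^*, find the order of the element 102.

ord(102) | φ(349) = 349 − 1 = 348 = 2^2 · 3 · 29.
Divisors of 348: 1, 2, 3, 4, 6, 12, 29, 58, 87, 116, 174, 348.
Evaluate successive powers at the divisors of 348:
102^1 ≡ 102 (mod 349)
102^2 ≡ 283 (mod 349)
102^3 ≡ 248 (mod 349)
102^4 ≡ 168 (mod 349)
102^6 ≡ 80 (mod 349)
102^12 ≡ 118 (mod 349)
102^29 ≡ 136 (mod 349)
102^58 ≡ 348 (mod 349)
102^87 ≡ 213 (mod 349)
102^116 ≡ 1 (mod 349) ✓
The smallest such exponent is 116, so the order of 102 is 116.

116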